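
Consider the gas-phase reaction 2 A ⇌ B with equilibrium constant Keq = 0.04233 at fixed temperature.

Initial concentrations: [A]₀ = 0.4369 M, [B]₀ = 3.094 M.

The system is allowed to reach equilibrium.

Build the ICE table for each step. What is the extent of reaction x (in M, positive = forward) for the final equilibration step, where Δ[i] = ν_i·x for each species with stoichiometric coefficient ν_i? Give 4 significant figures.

x = -2.147 M

Q₀ = 16.21 vs Keq = 0.04233 ⇒ Q>K, reverse
Step 1:
                    A           B
  Initial      0.4369       3.094
  Change        4.294      -2.147
  Equil          4.73      0.9472
  solve Keq expr → x = -2.147; check Q = 0.04233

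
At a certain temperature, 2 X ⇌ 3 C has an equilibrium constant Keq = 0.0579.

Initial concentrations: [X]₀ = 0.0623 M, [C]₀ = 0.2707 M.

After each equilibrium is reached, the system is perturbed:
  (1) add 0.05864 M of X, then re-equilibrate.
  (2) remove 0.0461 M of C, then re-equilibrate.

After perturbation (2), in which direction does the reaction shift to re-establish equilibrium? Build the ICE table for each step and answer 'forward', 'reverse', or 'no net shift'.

Direction: forward

Q₀ = 5.111 vs Keq = 0.0579 ⇒ Q>K, reverse
Step 1:
                    X           C
  Initial      0.0623      0.2707
  Change       0.1028     -0.1543
  Equil        0.1651      0.1164
  solve Keq expr → x = -0.05142; check Q = 0.0579
Then add 0.05864 M of X.
Step 2:
                    X           C
  Initial      0.2238      0.1164
  Change     -0.01355     0.02033
  Equil        0.2102      0.1368
  solve Keq expr → x = 0.006777; check Q = 0.0579
Then remove 0.0461 M of C.
Step 3:
                    X           C
  Initial      0.2102     0.09068
  Change     -0.02373      0.0356
  Equil        0.1865      0.1263
  solve Keq expr → x = 0.01187; check Q = 0.0579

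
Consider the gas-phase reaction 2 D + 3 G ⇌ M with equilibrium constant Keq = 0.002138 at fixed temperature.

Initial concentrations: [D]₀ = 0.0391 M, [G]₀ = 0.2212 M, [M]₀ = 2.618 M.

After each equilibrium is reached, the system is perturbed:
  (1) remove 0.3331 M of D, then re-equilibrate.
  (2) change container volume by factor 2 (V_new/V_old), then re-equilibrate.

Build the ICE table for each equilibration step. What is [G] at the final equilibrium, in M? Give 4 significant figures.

[G]_eq = 3.23 M

Q₀ = 1.5822e+05 vs Keq = 0.002138 ⇒ Q>K, reverse
Step 1:
                  D         G         M
  Initial    0.0391    0.2212     2.618
  Change      2.707      4.06    -1.353
  Equil       2.746     4.281     1.265
  solve Keq expr → x = -1.353; check Q = 0.002138
Then remove 0.3331 M of D.
Step 2:
                  D         G         M
  Initial     2.413     4.281     1.265
  Change     0.1152    0.1728  -0.05761
  Equil       2.528     4.454     1.207
  solve Keq expr → x = -0.05761; check Q = 0.002138
Then change container volume by factor 2 (V_new/V_old).
Step 3:
                  D         G         M
  Initial     1.264     2.227    0.6035
  Change     0.6688     1.003   -0.3344
  Equil       1.933      3.23    0.2692
  solve Keq expr → x = -0.3344; check Q = 0.002138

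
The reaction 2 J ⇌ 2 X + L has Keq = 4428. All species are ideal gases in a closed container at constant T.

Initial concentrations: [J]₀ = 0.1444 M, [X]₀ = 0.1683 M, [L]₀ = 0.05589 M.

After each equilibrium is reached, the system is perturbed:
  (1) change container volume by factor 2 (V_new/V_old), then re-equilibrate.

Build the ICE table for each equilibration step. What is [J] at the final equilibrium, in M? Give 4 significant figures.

[J]_eq = 5.9100e-04 M

Q₀ = 0.07592 vs Keq = 4428 ⇒ Q<K, forward
Step 1:
                    J           X           L
  init         0.1444      0.1683     0.05589
  Δ           -0.1427      0.1427     0.07137
  eq         0.001667       0.311      0.1273
  solve Keq expr → x = 0.07137; check Q = 4428
Then change container volume by factor 2 (V_new/V_old).
Step 2:
                    J           X           L
  init     8.3370e-04      0.1555     0.06363
  Δ       -2.4270e-04  2.4270e-04  1.2135e-04
  eq       5.9100e-04      0.1558     0.06375
  solve Keq expr → x = 1.2135e-04; check Q = 4428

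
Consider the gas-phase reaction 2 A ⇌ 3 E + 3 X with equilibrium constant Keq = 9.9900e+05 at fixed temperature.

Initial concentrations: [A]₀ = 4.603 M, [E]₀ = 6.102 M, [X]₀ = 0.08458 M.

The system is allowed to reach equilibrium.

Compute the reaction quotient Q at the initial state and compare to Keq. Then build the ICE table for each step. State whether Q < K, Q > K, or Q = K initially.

Q₀ = 0.006488; Q < K (proceeds forward)

Q₀ = 0.006488 vs Keq = 9.9900e+05 ⇒ Q<K, forward
Step 1:
                   A          E          X
  I            4.603      6.102    0.08458
  C           -3.978      5.968      5.968
  E           0.6246      12.07      6.052
  solve Keq expr → x = 1.989; check Q = 9.9900e+05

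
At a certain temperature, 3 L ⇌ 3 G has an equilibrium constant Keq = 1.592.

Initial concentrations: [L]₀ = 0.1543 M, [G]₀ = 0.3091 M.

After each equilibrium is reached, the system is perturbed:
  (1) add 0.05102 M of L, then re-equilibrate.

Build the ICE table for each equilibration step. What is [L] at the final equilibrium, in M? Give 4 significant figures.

Q₀ = 8.039 vs Keq = 1.592 ⇒ Q>K, reverse
Step 1:
                    L           G
  Initial      0.1543      0.3091
  Change      0.05948    -0.05948
  Equil        0.2138      0.2496
  solve Keq expr → x = -0.01983; check Q = 1.592
Then add 0.05102 M of L.
Step 2:
                    L           G
  Initial      0.2648      0.2496
  Change     -0.02748     0.02748
  Equil        0.2373      0.2771
  solve Keq expr → x = 0.009161; check Q = 1.592

[L]_eq = 0.2373 M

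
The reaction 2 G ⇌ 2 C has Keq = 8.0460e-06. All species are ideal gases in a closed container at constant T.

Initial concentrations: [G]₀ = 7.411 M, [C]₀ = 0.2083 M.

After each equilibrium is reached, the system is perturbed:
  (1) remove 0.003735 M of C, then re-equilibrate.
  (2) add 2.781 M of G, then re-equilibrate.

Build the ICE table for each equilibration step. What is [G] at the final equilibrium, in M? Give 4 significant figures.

[G]_eq = 10.37 M

Q₀ = 7.9000e-04 vs Keq = 8.0460e-06 ⇒ Q>K, reverse
Step 1:
                   G          C
  I            7.411     0.2083
  C           0.1867    -0.1867
  E            7.598    0.02155
  solve Keq expr → x = -0.09337; check Q = 8.0460e-06
Then remove 0.003735 M of C.
Step 2:
                   G          C
  I            7.598    0.01782
  C        -0.003724   0.003724
  E            7.594    0.02154
  solve Keq expr → x = 0.001862; check Q = 8.0460e-06
Then add 2.781 M of G.
Step 3:
                   G          C
  I            10.38    0.02154
  C        -0.007866   0.007866
  E            10.37    0.02941
  solve Keq expr → x = 0.003933; check Q = 8.0460e-06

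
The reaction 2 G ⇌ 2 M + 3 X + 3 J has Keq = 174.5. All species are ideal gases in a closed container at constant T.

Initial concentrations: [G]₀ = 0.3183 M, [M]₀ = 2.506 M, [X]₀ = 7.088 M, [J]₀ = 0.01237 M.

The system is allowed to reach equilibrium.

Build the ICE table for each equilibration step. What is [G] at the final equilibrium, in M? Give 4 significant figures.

Q₀ = 0.04178 vs Keq = 174.5 ⇒ Q<K, forward
Step 1:
                    G           M           X           J
  Initial      0.3183       2.506       7.088     0.01237
  Change     -0.09279     0.09279      0.1392      0.1392
  Equil        0.2255       2.599       7.227      0.1516
  solve Keq expr → x = 0.04639; check Q = 174.5

[G]_eq = 0.2255 M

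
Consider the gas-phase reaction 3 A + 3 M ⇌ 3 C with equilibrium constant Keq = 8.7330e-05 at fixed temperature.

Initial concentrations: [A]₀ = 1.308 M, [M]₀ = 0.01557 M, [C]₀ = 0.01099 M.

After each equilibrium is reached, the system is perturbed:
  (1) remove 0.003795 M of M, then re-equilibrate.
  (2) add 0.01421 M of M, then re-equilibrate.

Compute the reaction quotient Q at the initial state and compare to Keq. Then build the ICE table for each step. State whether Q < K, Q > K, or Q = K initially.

Q₀ = 0.1571 vs Keq = 8.7330e-05 ⇒ Q>K, reverse
Step 1:
                  A         M         C
  I           1.308   0.01557   0.01099
  C        0.009523  0.009523 -0.009523
  E           1.318   0.02509  0.001467
  solve Keq expr → x = -0.003174; check Q = 8.7330e-05
Then remove 0.003795 M of M.
Step 2:
                  A         M         C
  I           1.318    0.0213  0.001467
  C       2.0939e-04 2.0939e-04 -2.0939e-04
  E           1.318   0.02151  0.001257
  solve Keq expr → x = -6.9798e-05; check Q = 8.7330e-05
Then add 0.01421 M of M.
Step 3:
                  A         M         C
  I           1.318   0.03572  0.001257
  C       -7.8373e-04 -7.8373e-04 7.8373e-04
  E           1.317   0.03493  0.002041
  solve Keq expr → x = 2.6124e-04; check Q = 8.7330e-05

Q₀ = 0.1571; Q > K (proceeds reverse)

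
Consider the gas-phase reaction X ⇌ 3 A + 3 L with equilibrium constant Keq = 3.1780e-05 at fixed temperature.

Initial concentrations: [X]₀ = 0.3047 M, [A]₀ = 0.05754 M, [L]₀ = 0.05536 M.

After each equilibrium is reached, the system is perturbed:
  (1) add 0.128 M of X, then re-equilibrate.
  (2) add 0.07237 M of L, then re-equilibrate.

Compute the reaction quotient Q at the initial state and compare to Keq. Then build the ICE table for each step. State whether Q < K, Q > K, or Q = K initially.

Q₀ = 1.0608e-07; Q < K (proceeds forward)

Q₀ = 1.0608e-07 vs Keq = 3.1780e-05 ⇒ Q<K, forward
Step 1:
                   X          A          L
  init        0.3047    0.05754    0.05536
  Δ         -0.02904    0.08713    0.08713
  eq          0.2757     0.1447     0.1425
  solve Keq expr → x = 0.02904; check Q = 3.1780e-05
Then add 0.128 M of X.
Step 2:
                   X          A          L
  init        0.4037     0.1447     0.1425
  Δ        -0.003076   0.009228   0.009228
  eq          0.4006     0.1539     0.1517
  solve Keq expr → x = 0.003076; check Q = 3.1780e-05
Then add 0.07237 M of L.
Step 3:
                   X          A          L
  init        0.4006     0.1539     0.2241
  Δ          0.01052   -0.03157   -0.03157
  eq          0.4111     0.1223     0.1925
  solve Keq expr → x = -0.01052; check Q = 3.1780e-05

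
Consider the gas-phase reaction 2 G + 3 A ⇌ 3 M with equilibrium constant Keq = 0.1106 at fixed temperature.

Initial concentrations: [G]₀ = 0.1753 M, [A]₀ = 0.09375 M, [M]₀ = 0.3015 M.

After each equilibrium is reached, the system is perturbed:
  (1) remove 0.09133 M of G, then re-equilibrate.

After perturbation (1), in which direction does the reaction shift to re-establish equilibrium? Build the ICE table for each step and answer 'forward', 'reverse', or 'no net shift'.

Direction: reverse

Q₀ = 1082 vs Keq = 0.1106 ⇒ Q>K, reverse
Step 1:
                    G           A           M
  init         0.1753     0.09375      0.3015
  Δ            0.1521      0.2281     -0.2281
  eq           0.3274      0.3219     0.07339
  solve Keq expr → x = -0.07604; check Q = 0.1106
Then remove 0.09133 M of G.
Step 2:
                    G           A           M
  init          0.236      0.3219     0.07339
  Δ          0.007387     0.01108    -0.01108
  eq           0.2434      0.3329     0.06231
  solve Keq expr → x = -0.003693; check Q = 0.1106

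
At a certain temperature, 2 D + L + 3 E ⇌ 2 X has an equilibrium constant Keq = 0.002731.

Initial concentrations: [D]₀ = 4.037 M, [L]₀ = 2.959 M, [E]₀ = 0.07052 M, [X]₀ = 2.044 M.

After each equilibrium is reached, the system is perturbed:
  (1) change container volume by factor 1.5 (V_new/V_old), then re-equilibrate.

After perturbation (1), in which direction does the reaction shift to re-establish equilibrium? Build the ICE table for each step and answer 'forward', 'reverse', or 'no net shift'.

Q₀ = 247 vs Keq = 0.002731 ⇒ Q>K, reverse
Step 1:
                   D          L          E          X
  init         4.037      2.959    0.07052      2.044
  Δ             1.03     0.5151      1.545      -1.03
  eq           5.067      3.474      1.616      1.014
  solve Keq expr → x = -0.5151; check Q = 0.002731
Then change container volume by factor 1.5 (V_new/V_old).
Step 2:
                   D          L          E          X
  init         3.378      2.316      1.077     0.6759
  Δ           0.2031     0.1016     0.3047    -0.2031
  eq           3.581      2.418      1.382     0.4727
  solve Keq expr → x = -0.1016; check Q = 0.002731

Direction: reverse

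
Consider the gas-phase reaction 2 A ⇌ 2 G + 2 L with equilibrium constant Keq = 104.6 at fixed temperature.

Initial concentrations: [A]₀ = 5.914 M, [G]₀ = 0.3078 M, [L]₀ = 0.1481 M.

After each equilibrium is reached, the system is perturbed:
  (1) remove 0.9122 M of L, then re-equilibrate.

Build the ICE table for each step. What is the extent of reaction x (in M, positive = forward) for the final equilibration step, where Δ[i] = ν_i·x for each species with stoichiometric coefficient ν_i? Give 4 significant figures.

x = 0.1104 M

Q₀ = 5.9413e-05 vs Keq = 104.6 ⇒ Q<K, forward
Step 1:
                   A          G          L
  init         5.914     0.3078     0.1481
  Δ           -4.091      4.091      4.091
  eq           1.823      4.399      4.239
  solve Keq expr → x = 2.045; check Q = 104.6
Then remove 0.9122 M of L.
Step 2:
                   A          G          L
  init         1.823      4.399      3.327
  Δ          -0.2208     0.2208     0.2208
  eq           1.602      4.619      3.548
  solve Keq expr → x = 0.1104; check Q = 104.6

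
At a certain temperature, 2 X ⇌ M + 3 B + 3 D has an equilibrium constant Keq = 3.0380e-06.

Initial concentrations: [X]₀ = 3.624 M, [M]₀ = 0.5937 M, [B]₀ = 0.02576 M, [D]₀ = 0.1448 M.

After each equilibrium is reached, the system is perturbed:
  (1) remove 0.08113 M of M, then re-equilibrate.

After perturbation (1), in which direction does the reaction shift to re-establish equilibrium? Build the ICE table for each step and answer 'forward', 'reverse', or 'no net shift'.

Q₀ = 2.3460e-09 vs Keq = 3.0380e-06 ⇒ Q<K, forward
Step 1:
                  X         M         B         D
  init        3.624    0.5937   0.02576    0.1448
  Δ        -0.08094   0.04047    0.1214    0.1214
  eq          3.543    0.6342    0.1472    0.2662
  solve Keq expr → x = 0.04047; check Q = 3.0380e-06
Then remove 0.08113 M of M.
Step 2:
                  X         M         B         D
  init        3.543     0.553    0.1472    0.2662
  Δ       -0.002829  0.001415  0.004244  0.004244
  eq           3.54    0.5545    0.1514    0.2705
  solve Keq expr → x = 0.001415; check Q = 3.0380e-06

Direction: forward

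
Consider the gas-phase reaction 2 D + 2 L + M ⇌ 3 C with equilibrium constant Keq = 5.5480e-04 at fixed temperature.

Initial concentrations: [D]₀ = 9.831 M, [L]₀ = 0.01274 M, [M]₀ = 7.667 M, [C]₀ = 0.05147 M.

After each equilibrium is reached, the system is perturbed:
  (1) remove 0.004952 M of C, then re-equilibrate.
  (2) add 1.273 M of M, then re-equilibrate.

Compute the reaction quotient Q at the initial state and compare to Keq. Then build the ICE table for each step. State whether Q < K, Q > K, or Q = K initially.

Q₀ = 0.001134; Q > K (proceeds reverse)

Q₀ = 0.001134 vs Keq = 5.5480e-04 ⇒ Q>K, reverse
Step 1:
                  D         L         M         C
  I           9.831   0.01274     7.667   0.05147
  C        0.003074  0.003074  0.001537 -0.004611
  E           9.834   0.01581     7.669   0.04686
  solve Keq expr → x = -0.001537; check Q = 5.5480e-04
Then remove 0.004952 M of C.
Step 2:
                  D         L         M         C
  I           9.834   0.01581     7.669   0.04191
  C       -0.001411 -0.001411 -7.0541e-04  0.002116
  E           9.833    0.0144     7.668   0.04402
  solve Keq expr → x = 7.0541e-04; check Q = 5.5480e-04
Then add 1.273 M of M.
Step 3:
                  D         L         M         C
  I           9.833    0.0144     8.941   0.04402
  C       -6.3107e-04 -6.3107e-04 -3.1553e-04 9.4660e-04
  E           9.832   0.01377     8.941   0.04497
  solve Keq expr → x = 3.1553e-04; check Q = 5.5480e-04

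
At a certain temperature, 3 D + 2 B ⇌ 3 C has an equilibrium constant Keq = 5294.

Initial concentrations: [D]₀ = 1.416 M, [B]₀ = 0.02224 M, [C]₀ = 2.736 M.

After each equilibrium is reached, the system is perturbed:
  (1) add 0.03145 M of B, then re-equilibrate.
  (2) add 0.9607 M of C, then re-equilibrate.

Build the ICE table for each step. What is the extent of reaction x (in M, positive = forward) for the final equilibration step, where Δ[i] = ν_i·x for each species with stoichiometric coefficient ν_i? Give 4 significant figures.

Q₀ = 1.4584e+04 vs Keq = 5294 ⇒ Q>K, reverse
Step 1:
                   D          B          C
  I            1.416    0.02224      2.736
  C          0.02024     0.0135   -0.02024
  E            1.436    0.03574      2.716
  solve Keq expr → x = -0.006748; check Q = 5294
Then add 0.03145 M of B.
Step 2:
                   D          B          C
  I            1.436    0.06719      2.716
  C         -0.04331   -0.02887    0.04331
  E            1.393    0.03831      2.759
  solve Keq expr → x = 0.01444; check Q = 5294
Then add 0.9607 M of C.
Step 3:
                   D          B          C
  I            1.393    0.03831       3.72
  C          0.02877    0.01918   -0.02877
  E            1.422    0.05749      3.691
  solve Keq expr → x = -0.009589; check Q = 5294

x = -0.009589 M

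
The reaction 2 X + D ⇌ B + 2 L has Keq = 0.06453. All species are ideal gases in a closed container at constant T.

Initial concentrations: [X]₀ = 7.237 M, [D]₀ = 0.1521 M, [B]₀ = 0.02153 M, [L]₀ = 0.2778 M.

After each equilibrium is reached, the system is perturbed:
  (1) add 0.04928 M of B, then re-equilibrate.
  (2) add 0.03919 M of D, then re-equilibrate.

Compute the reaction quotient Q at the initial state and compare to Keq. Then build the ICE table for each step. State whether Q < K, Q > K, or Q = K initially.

Q₀ = 2.0857e-04; Q < K (proceeds forward)

Q₀ = 2.0857e-04 vs Keq = 0.06453 ⇒ Q<K, forward
Step 1:
                    X           D           B           L
  init          7.237      0.1521     0.02153      0.2778
  Δ           -0.2735     -0.1367      0.1367      0.2735
  eq            6.964     0.01537      0.1583      0.5513
  solve Keq expr → x = 0.1367; check Q = 0.06453
Then add 0.04928 M of B.
Step 2:
                    X           D           B           L
  init          6.964     0.01537      0.2075      0.5513
  Δ          0.007653    0.003827   -0.003827   -0.007653
  eq            6.971      0.0192      0.2037      0.5436
  solve Keq expr → x = -0.003827; check Q = 0.06453
Then add 0.03919 M of D.
Step 3:
                    X           D           B           L
  init          6.971     0.05839      0.2037      0.5436
  Δ          -0.06115    -0.03058     0.03058     0.06115
  eq             6.91     0.02781      0.2343      0.6048
  solve Keq expr → x = 0.03058; check Q = 0.06453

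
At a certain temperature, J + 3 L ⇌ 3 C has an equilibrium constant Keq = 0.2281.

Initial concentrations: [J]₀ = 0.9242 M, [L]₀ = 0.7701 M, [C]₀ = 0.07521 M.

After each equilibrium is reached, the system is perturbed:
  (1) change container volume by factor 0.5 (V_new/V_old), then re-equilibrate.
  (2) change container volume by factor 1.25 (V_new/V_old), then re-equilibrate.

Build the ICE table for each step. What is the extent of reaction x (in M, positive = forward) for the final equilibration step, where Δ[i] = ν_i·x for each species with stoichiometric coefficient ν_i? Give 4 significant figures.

x = -0.007902 M

Q₀ = 0.001008 vs Keq = 0.2281 ⇒ Q<K, forward
Step 1:
                  J         L         C
  init       0.9242    0.7701   0.07521
  Δ        -0.07813   -0.2344    0.2344
  eq         0.8461    0.5357    0.3096
  solve Keq expr → x = 0.07813; check Q = 0.2281
Then change container volume by factor 0.5 (V_new/V_old).
Step 2:
                  J         L         C
  init        1.692     1.071    0.6192
  Δ        -0.03022  -0.09066   0.09066
  eq          1.662    0.9808    0.7098
  solve Keq expr → x = 0.03022; check Q = 0.2281
Then change container volume by factor 1.25 (V_new/V_old).
Step 3:
                  J         L         C
  init         1.33    0.7846    0.5679
  Δ        0.007902   0.02371  -0.02371
  eq          1.337    0.8083    0.5442
  solve Keq expr → x = -0.007902; check Q = 0.2281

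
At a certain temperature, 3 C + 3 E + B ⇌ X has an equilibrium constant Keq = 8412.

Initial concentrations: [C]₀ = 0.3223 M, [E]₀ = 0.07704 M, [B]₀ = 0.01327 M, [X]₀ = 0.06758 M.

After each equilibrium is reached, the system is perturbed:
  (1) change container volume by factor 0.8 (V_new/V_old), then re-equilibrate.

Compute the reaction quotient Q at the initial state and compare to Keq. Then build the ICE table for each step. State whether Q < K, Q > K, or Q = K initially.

Q₀ = 3.3267e+05 vs Keq = 8412 ⇒ Q>K, reverse
Step 1:
                  C         E         B         X
  Initial    0.3223   0.07704   0.01327   0.06758
  Change    0.06361   0.06361    0.0212   -0.0212
  Equil      0.3859    0.1407   0.03447   0.04638
  solve Keq expr → x = -0.0212; check Q = 8412
Then change container volume by factor 0.8 (V_new/V_old).
Step 2:
                  C         E         B         X
  Initial    0.4824    0.1758   0.04309   0.05797
  Change   -0.03379  -0.03379  -0.01126   0.01126
  Equil      0.4486     0.142   0.03183   0.06923
  solve Keq expr → x = 0.01126; check Q = 8412

Q₀ = 3.3267e+05; Q > K (proceeds reverse)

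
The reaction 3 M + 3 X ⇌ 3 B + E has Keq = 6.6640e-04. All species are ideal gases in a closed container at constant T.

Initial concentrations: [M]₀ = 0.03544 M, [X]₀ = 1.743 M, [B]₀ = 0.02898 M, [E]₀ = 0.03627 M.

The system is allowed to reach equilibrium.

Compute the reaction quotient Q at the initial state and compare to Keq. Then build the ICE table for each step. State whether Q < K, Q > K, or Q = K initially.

Q₀ = 0.003745 vs Keq = 6.6640e-04 ⇒ Q>K, reverse
Step 1:
                   M          X          B          E
  init       0.03544      1.743    0.02898    0.03627
  Δ         0.008252   0.008252  -0.008252  -0.002751
  eq         0.04369      1.751    0.02073    0.03352
  solve Keq expr → x = -0.002751; check Q = 6.6640e-04

Q₀ = 0.003745; Q > K (proceeds reverse)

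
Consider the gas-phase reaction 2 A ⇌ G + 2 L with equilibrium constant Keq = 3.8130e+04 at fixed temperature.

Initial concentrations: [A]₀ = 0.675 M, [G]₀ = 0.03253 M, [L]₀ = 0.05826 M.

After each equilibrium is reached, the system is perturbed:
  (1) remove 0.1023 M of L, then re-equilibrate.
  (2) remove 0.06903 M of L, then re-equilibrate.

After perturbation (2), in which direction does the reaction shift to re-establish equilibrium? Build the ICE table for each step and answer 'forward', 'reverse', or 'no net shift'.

Direction: forward

Q₀ = 2.4234e-04 vs Keq = 3.8130e+04 ⇒ Q<K, forward
Step 1:
                  A         G         L
  init        0.675   0.03253   0.05826
  Δ         -0.6727    0.3364    0.6727
  eq       0.002274    0.3689     0.731
  solve Keq expr → x = 0.3364; check Q = 3.8130e+04
Then remove 0.1023 M of L.
Step 2:
                  A         G         L
  init     0.002274    0.3689    0.6287
  Δ       -3.1679e-04 1.5839e-04 3.1679e-04
  eq       0.001957    0.3691     0.629
  solve Keq expr → x = 1.5839e-04; check Q = 3.8130e+04
Then remove 0.06903 M of L.
Step 3:
                  A         G         L
  init     0.001957    0.3691      0.56
  Δ       -2.1384e-04 1.0692e-04 2.1384e-04
  eq       0.001743    0.3692    0.5602
  solve Keq expr → x = 1.0692e-04; check Q = 3.8130e+04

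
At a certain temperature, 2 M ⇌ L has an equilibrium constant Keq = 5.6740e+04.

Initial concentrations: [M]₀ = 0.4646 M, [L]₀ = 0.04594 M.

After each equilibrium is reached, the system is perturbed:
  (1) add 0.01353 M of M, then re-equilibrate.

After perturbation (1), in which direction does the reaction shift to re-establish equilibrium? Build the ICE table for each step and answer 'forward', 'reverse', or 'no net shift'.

Direction: forward

Q₀ = 0.2128 vs Keq = 5.6740e+04 ⇒ Q<K, forward
Step 1:
                    M           L
  Initial      0.4646     0.04594
  Change      -0.4624      0.2312
  Equil       0.00221      0.2771
  solve Keq expr → x = 0.2312; check Q = 5.6740e+04
Then add 0.01353 M of M.
Step 2:
                    M           L
  Initial     0.01574      0.2771
  Change      -0.0135    0.006752
  Equil      0.002237      0.2839
  solve Keq expr → x = 0.006752; check Q = 5.6740e+04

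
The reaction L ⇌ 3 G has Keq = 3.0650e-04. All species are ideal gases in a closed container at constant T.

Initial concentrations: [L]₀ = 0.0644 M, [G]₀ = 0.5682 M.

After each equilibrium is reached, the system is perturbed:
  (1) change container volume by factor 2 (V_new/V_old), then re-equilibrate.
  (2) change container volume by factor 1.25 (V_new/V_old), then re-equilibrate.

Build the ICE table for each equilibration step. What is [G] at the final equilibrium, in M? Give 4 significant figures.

Q₀ = 2.849 vs Keq = 3.0650e-04 ⇒ Q>K, reverse
Step 1:
                  L         G
  I          0.0644    0.5682
  C          0.1754   -0.5263
  E          0.2398   0.04189
  solve Keq expr → x = -0.1754; check Q = 3.0650e-04
Then change container volume by factor 2 (V_new/V_old).
Step 2:
                  L         G
  I          0.1199   0.02095
  C       -0.003977   0.01193
  E          0.1159   0.03288
  solve Keq expr → x = 0.003977; check Q = 3.0650e-04
Then change container volume by factor 1.25 (V_new/V_old).
Step 3:
                  L         G
  I         0.09275    0.0263
  C       -0.001356  0.004069
  E          0.0914   0.03037
  solve Keq expr → x = 0.001356; check Q = 3.0650e-04

[G]_eq = 0.03037 M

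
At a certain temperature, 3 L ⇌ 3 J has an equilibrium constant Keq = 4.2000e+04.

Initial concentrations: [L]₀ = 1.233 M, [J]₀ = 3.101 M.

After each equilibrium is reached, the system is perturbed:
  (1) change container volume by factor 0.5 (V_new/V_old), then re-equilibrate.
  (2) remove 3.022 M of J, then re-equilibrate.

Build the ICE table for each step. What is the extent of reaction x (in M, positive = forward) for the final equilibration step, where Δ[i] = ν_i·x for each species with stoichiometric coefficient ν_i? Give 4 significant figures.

Q₀ = 15.91 vs Keq = 4.2000e+04 ⇒ Q<K, forward
Step 1:
                  L         J
  init        1.233     3.101
  Δ          -1.112     1.112
  eq         0.1212     4.213
  solve Keq expr → x = 0.3706; check Q = 4.2000e+04
Then change container volume by factor 0.5 (V_new/V_old).
Step 2:
                  L         J
  init       0.2424     8.426
  Δ               0         0
  eq         0.2424     8.426
  solve Keq expr → x = 0; check Q = 4.2000e+04
Then remove 3.022 M of J.
Step 3:
                  L         J
  init       0.2424     5.404
  Δ        -0.08451   0.08451
  eq         0.1579     5.488
  solve Keq expr → x = 0.02817; check Q = 4.2000e+04

x = 0.02817 M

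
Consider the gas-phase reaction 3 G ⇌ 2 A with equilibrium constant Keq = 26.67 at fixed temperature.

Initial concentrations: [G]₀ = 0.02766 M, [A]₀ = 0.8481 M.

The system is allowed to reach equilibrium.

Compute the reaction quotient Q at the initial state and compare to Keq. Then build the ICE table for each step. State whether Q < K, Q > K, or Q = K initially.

Q₀ = 3.3989e+04; Q > K (proceeds reverse)

Q₀ = 3.3989e+04 vs Keq = 26.67 ⇒ Q>K, reverse
Step 1:
                  G         A
  I         0.02766    0.8481
  C          0.2342   -0.1561
  E          0.2618     0.692
  solve Keq expr → x = -0.07806; check Q = 26.67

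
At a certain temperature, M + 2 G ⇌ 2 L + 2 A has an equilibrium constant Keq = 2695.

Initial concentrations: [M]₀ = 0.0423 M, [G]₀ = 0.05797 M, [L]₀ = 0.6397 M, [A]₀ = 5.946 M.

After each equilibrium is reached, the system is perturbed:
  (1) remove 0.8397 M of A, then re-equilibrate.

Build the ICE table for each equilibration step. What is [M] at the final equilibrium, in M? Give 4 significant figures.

Q₀ = 1.0178e+05 vs Keq = 2695 ⇒ Q>K, reverse
Step 1:
                    M           G           L           A
  Initial      0.0423     0.05797      0.6397       5.946
  Change       0.0612      0.1224     -0.1224     -0.1224
  Equil        0.1035      0.1804      0.5173       5.824
  solve Keq expr → x = -0.0612; check Q = 2695
Then remove 0.8397 M of A.
Step 2:
                    M           G           L           A
  Initial      0.1035      0.1804      0.5173       4.984
  Change    -0.007485    -0.01497     0.01497     0.01497
  Equil       0.09602      0.1654      0.5323       4.999
  solve Keq expr → x = 0.007485; check Q = 2695

[M]_eq = 0.09602 M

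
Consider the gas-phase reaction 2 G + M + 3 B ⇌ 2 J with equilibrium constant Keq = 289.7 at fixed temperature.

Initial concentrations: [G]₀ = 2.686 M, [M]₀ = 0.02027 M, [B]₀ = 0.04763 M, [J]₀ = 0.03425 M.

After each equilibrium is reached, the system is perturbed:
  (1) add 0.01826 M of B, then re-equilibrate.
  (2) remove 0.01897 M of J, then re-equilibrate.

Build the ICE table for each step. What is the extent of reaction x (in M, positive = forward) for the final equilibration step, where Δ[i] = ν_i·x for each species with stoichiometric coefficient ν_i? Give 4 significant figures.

x = 0.002293 M

Q₀ = 74.24 vs Keq = 289.7 ⇒ Q<K, forward
Step 1:
                    G           M           B           J
  init          2.686     0.02027     0.04763     0.03425
  Δ         -0.007238   -0.003619    -0.01086    0.007238
  eq            2.679     0.01665     0.03677     0.04149
  solve Keq expr → x = 0.003619; check Q = 289.7
Then add 0.01826 M of B.
Step 2:
                    G           M           B           J
  init          2.679     0.01665     0.05503     0.04149
  Δ         -0.007118   -0.003559    -0.01068    0.007118
  eq            2.672     0.01309     0.04436     0.04861
  solve Keq expr → x = 0.003559; check Q = 289.7
Then remove 0.01897 M of J.
Step 3:
                    G           M           B           J
  init          2.672     0.01309     0.04436     0.02964
  Δ         -0.004587   -0.002293    -0.00688    0.004587
  eq            2.667      0.0108     0.03748     0.03422
  solve Keq expr → x = 0.002293; check Q = 289.7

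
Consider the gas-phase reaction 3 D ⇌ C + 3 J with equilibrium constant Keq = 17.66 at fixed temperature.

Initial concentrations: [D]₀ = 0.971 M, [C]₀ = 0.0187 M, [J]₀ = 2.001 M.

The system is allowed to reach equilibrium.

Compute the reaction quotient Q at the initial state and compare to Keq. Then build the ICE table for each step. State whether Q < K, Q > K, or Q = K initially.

Q₀ = 0.1637; Q < K (proceeds forward)

Q₀ = 0.1637 vs Keq = 17.66 ⇒ Q<K, forward
Step 1:
                  D         C         J
  I           0.971    0.0187     2.001
  C         -0.4506    0.1502    0.4506
  E          0.5204    0.1689     2.452
  solve Keq expr → x = 0.1502; check Q = 17.66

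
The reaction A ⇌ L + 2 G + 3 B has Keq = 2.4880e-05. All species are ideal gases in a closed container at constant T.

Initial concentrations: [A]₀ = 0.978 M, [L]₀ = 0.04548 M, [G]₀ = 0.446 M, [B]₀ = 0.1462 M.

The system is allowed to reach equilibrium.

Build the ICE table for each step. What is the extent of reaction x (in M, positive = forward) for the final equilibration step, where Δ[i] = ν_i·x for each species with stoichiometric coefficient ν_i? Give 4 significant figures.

Q₀ = 2.8906e-05 vs Keq = 2.4880e-05 ⇒ Q>K, reverse
Step 1:
                   A          L          G          B
  init         0.978    0.04548      0.446     0.1462
  Δ         0.001579  -0.001579  -0.003159  -0.004738
  eq          0.9796     0.0439     0.4428     0.1415
  solve Keq expr → x = -0.001579; check Q = 2.4880e-05

x = -0.001579 M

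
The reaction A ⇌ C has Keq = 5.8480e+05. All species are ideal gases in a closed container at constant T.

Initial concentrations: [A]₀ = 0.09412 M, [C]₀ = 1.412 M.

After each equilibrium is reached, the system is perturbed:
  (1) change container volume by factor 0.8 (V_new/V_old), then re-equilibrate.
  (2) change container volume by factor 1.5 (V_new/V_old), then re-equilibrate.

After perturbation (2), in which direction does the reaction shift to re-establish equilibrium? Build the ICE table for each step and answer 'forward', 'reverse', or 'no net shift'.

Direction: no net shift

Q₀ = 15 vs Keq = 5.8480e+05 ⇒ Q<K, forward
Step 1:
                   A          C
  I          0.09412      1.412
  C         -0.09412    0.09412
  E       2.5754e-06      1.506
  solve Keq expr → x = 0.09412; check Q = 5.8480e+05
Then change container volume by factor 0.8 (V_new/V_old).
Step 2:
                   A          C
  I       3.2193e-06      1.883
  C                0          0
  E       3.2193e-06      1.883
  solve Keq expr → x = 0; check Q = 5.8480e+05
Then change container volume by factor 1.5 (V_new/V_old).
Step 3:
                   A          C
  I       2.1462e-06      1.255
  C                0          0
  E       2.1462e-06      1.255
  solve Keq expr → x = 0; check Q = 5.8480e+05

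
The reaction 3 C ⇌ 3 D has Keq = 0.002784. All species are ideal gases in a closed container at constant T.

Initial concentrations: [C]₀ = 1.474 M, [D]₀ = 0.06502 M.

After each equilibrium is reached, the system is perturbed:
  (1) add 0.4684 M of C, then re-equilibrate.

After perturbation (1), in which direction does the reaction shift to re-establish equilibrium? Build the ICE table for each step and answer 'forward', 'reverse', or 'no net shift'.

Direction: forward

Q₀ = 8.5832e-05 vs Keq = 0.002784 ⇒ Q<K, forward
Step 1:
                    C           D
  I             1.474     0.06502
  C           -0.1248      0.1248
  E             1.349      0.1898
  solve Keq expr → x = 0.04159; check Q = 0.002784
Then add 0.4684 M of C.
Step 2:
                    C           D
  I             1.818      0.1898
  C          -0.05777     0.05777
  E              1.76      0.2476
  solve Keq expr → x = 0.01926; check Q = 0.002784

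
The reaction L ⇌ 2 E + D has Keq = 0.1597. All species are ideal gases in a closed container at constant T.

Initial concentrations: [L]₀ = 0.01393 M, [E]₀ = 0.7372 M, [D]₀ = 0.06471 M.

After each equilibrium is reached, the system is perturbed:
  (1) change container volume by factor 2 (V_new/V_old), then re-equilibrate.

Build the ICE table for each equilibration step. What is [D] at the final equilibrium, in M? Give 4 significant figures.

Q₀ = 2.525 vs Keq = 0.1597 ⇒ Q>K, reverse
Step 1:
                  L         E         D
  init      0.01393    0.7372   0.06471
  Δ         0.04318  -0.08636  -0.04318
  eq        0.05711    0.6508   0.02153
  solve Keq expr → x = -0.04318; check Q = 0.1597
Then change container volume by factor 2 (V_new/V_old).
Step 2:
                  L         E         D
  init      0.02855    0.3254   0.01077
  Δ        -0.01157   0.02313   0.01157
  eq        0.01699    0.3486   0.02233
  solve Keq expr → x = 0.01157; check Q = 0.1597

[D]_eq = 0.02233 M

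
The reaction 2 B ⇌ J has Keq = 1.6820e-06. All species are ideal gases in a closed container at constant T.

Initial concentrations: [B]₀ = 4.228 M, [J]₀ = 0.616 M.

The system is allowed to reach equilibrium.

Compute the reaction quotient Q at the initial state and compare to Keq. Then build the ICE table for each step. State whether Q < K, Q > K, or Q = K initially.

Q₀ = 0.03446 vs Keq = 1.6820e-06 ⇒ Q>K, reverse
Step 1:
                  B         J
  I           4.228     0.616
  C           1.232   -0.6159
  E            5.46 5.0141e-05
  solve Keq expr → x = -0.6159; check Q = 1.6820e-06

Q₀ = 0.03446; Q > K (proceeds reverse)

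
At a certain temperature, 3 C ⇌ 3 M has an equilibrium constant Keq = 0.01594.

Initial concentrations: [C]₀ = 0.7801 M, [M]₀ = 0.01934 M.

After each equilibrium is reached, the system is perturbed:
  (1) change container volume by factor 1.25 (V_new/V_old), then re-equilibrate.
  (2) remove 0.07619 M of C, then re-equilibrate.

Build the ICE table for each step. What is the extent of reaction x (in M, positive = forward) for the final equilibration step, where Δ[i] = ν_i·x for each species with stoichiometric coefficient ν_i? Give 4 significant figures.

Q₀ = 1.5238e-05 vs Keq = 0.01594 ⇒ Q<K, forward
Step 1:
                  C         M
  init       0.7801   0.01934
  Δ         -0.1414    0.1414
  eq         0.6387    0.1607
  solve Keq expr → x = 0.04713; check Q = 0.01594
Then change container volume by factor 1.25 (V_new/V_old).
Step 2:
                  C         M
  init        0.511    0.1286
  Δ               0         0
  eq          0.511    0.1286
  solve Keq expr → x = 0; check Q = 0.01594
Then remove 0.07619 M of C.
Step 3:
                  C         M
  init       0.4348    0.1286
  Δ         0.01532  -0.01532
  eq         0.4501    0.1133
  solve Keq expr → x = -0.005106; check Q = 0.01594

x = -0.005106 M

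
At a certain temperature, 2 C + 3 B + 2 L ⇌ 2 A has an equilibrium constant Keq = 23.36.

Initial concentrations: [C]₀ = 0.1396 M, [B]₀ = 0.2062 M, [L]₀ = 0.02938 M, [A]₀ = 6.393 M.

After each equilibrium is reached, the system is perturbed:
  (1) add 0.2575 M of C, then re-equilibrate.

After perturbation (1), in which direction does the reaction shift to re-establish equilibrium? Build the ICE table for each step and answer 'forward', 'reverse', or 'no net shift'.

Direction: forward

Q₀ = 2.7712e+08 vs Keq = 23.36 ⇒ Q>K, reverse
Step 1:
                  C         B         L         A
  init       0.1396    0.2062   0.02938     6.393
  Δ          0.7718     1.158    0.7718   -0.7718
  eq         0.9114     1.364    0.8012     5.621
  solve Keq expr → x = -0.3859; check Q = 23.36
Then add 0.2575 M of C.
Step 2:
                  C         B         L         A
  init        1.169     1.364    0.8012     5.621
  Δ        -0.06126  -0.09189  -0.06126   0.06126
  eq          1.108     1.272    0.7399     5.682
  solve Keq expr → x = 0.03063; check Q = 23.36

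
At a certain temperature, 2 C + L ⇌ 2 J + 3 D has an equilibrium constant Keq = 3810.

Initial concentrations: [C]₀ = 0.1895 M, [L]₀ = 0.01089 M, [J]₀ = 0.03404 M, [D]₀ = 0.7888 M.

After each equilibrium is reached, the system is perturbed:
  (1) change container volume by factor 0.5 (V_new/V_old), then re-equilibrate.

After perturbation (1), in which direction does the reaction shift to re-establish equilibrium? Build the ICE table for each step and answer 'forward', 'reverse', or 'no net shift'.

Direction: reverse

Q₀ = 1.454 vs Keq = 3810 ⇒ Q<K, forward
Step 1:
                    C           L           J           D
  Initial      0.1895     0.01089     0.03404      0.7888
  Change     -0.02175    -0.01087     0.02175     0.03262
  Equil        0.1678  1.6089e-05     0.05579      0.8214
  solve Keq expr → x = 0.01087; check Q = 3810
Then change container volume by factor 0.5 (V_new/V_old).
Step 2:
                    C           L           J           D
  Initial      0.3355  3.2177e-05      0.1116       1.643
  Change   1.9175e-04  9.5875e-05 -1.9175e-04 -2.8763e-04
  Equil        0.3357  1.2805e-04      0.1114       1.643
  solve Keq expr → x = -9.5875e-05; check Q = 3810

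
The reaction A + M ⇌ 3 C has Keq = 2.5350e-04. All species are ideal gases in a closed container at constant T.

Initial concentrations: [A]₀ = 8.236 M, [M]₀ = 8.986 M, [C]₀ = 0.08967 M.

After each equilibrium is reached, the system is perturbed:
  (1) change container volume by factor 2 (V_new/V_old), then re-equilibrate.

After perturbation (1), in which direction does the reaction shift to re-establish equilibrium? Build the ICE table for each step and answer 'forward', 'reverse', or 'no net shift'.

Q₀ = 9.7422e-06 vs Keq = 2.5350e-04 ⇒ Q<K, forward
Step 1:
                  A         M         C
  init        8.236     8.986   0.08967
  Δ        -0.05828  -0.05828    0.1748
  eq          8.178     8.928    0.2645
  solve Keq expr → x = 0.05828; check Q = 2.5350e-04
Then change container volume by factor 2 (V_new/V_old).
Step 2:
                  A         M         C
  init        4.089     4.464    0.1323
  Δ        -0.01136  -0.01136   0.03408
  eq          4.077     4.452    0.1663
  solve Keq expr → x = 0.01136; check Q = 2.5350e-04

Direction: forward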